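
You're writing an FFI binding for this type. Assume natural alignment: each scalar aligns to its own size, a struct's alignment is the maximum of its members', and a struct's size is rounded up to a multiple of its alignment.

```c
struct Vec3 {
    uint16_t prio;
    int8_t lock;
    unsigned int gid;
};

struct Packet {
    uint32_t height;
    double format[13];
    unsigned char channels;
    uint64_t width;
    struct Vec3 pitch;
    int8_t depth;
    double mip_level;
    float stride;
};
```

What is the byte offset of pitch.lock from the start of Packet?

Vec3: @0: prio [2B, align 2] → 2; @2: lock [1B, align 1] → 3; +1 pad (align 4); @4: gid [4B, align 4] → 8; size 8, align 4
@0: height [4B, align 4] → 4
+4 pad (align 8)
@8: format [104B, align 8] → 112
@112: channels [1B, align 1] → 113
+7 pad (align 8)
@120: width [8B, align 8] → 128
@128: pitch [8B, align 4] → 136
within Vec3: lock at 2
128 + 2 = 130

130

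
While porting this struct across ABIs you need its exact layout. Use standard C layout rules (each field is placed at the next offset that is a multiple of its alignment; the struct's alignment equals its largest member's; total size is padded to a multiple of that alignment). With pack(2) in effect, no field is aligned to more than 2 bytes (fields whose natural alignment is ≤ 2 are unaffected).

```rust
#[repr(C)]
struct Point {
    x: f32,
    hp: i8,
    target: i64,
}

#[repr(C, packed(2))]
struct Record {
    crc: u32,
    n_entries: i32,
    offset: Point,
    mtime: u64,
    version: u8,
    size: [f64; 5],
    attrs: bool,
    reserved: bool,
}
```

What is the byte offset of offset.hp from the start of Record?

Point: 0..4  x  (4B, 4-aligned); 4..5  hp  (1B, 1-aligned); 5..8  -- padding (3B); 8..16  target  (8B, 8-aligned); sizeof = 16, alignof = 8
0..4  crc  (4B, 2-aligned)
4..8  n_entries  (4B, 2-aligned)
8..24  offset  (16B, 2-aligned)
within Point: hp at 4
8 + 4 = 12

12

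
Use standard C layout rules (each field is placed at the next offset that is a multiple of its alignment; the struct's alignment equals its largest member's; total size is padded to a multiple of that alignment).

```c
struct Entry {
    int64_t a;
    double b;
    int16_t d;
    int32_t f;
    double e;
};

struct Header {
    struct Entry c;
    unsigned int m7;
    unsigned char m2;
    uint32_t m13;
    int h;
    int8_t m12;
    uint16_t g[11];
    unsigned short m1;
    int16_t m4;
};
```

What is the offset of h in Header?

44

Entry: @0: a [8B, align 8] → 8; @8: b [8B, align 8] → 16; @16: d [2B, align 2] → 18; +2 pad (align 4); @20: f [4B, align 4] → 24; @24: e [8B, align 8] → 32; size 32, align 8
@0: c [32B, align 8] → 32
@32: m7 [4B, align 4] → 36
@36: m2 [1B, align 1] → 37
+3 pad (align 4)
@40: m13 [4B, align 4] → 44
@44: h [4B, align 4] → 48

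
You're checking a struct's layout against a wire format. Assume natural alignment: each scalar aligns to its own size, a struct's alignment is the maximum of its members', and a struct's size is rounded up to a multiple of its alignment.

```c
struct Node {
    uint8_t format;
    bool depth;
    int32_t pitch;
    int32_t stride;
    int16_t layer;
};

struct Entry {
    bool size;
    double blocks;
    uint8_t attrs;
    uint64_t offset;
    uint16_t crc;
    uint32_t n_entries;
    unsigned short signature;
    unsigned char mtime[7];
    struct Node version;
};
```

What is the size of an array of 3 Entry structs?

Node: format at 0 (size 1, align 1) → ends 1; depth at 1 (size 1, align 1) → ends 2; pad 2 to align 4 for pitch; pitch at 4 (size 4, align 4) → ends 8; stride at 8 (size 4, align 4) → ends 12; layer at 12 (size 2, align 2) → ends 14; tail pad 2 to reach multiple of 4; total 16 bytes, alignment 4
size at 0 (size 1, align 1) → ends 1
pad 7 to align 8 for blocks
blocks at 8 (size 8, align 8) → ends 16
attrs at 16 (size 1, align 1) → ends 17
pad 7 to align 8 for offset
offset at 24 (size 8, align 8) → ends 32
crc at 32 (size 2, align 2) → ends 34
pad 2 to align 4 for n_entries
n_entries at 36 (size 4, align 4) → ends 40
signature at 40 (size 2, align 2) → ends 42
mtime at 42 (size 7, align 1) → ends 49
pad 3 to align 4 for version
version at 52 (size 16, align 4) → ends 68
tail pad 4 to reach multiple of 8
total 72 bytes, alignment 8
array of 3: 3 × 72 = 216

216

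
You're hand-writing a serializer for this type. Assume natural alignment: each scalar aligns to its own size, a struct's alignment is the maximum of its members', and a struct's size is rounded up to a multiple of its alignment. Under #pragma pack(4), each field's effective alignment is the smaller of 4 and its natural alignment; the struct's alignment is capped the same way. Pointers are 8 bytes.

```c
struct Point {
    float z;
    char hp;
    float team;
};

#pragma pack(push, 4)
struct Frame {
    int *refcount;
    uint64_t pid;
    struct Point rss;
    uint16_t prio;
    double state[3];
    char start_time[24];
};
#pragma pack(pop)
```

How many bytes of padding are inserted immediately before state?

Point: @0: z [4B, align 4] → 4; @4: hp [1B, align 1] → 5; +3 pad (align 4); @8: team [4B, align 4] → 12; size 12, align 4
@0: refcount [8B, align 4] → 8
@8: pid [8B, align 4] → 16
@16: rss [12B, align 4] → 28
@28: prio [2B, align 2] → 30
+2 pad (align 4)
@32: state [24B, align 4] → 56

2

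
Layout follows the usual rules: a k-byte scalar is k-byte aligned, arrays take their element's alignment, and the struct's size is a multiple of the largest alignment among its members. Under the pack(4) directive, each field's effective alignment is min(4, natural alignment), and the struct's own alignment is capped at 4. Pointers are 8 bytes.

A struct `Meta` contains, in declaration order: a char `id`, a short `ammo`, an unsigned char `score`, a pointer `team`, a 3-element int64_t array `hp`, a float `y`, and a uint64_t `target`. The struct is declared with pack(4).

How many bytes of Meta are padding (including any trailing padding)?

4

@0: id [1B, align 1] → 1
+1 pad (align 2)
@2: ammo [2B, align 2] → 4
@4: score [1B, align 1] → 5
+3 pad (align 4)
@8: team [8B, align 4] → 16
@16: hp [24B, align 4] → 40
@40: y [4B, align 4] → 44
@44: target [8B, align 4] → 52
size 52, align 4
data bytes 48, size 52 → padding 4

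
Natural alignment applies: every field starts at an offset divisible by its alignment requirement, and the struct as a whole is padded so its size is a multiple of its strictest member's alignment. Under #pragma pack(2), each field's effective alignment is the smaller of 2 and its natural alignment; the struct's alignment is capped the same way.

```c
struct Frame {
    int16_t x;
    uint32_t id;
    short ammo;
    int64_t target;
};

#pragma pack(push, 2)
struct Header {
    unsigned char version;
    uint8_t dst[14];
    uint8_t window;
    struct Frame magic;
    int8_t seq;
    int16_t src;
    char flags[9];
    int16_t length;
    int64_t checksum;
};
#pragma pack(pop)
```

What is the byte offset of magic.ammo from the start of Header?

24

Frame: @0: x [2B, align 2] → 2; +2 pad (align 4); @4: id [4B, align 4] → 8; @8: ammo [2B, align 2] → 10; +6 pad (align 8); @16: target [8B, align 8] → 24; size 24, align 8
@0: version [1B, align 1] → 1
@1: dst [14B, align 1] → 15
@15: window [1B, align 1] → 16
@16: magic [24B, align 2] → 40
within Frame: ammo at 8
16 + 8 = 24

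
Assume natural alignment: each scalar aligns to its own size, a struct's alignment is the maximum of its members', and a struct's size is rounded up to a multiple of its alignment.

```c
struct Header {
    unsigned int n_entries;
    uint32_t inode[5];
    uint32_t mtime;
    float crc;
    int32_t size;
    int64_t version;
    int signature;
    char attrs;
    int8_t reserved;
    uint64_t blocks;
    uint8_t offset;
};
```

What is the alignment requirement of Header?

member alignments: n_entries=4, inode=4, mtime=4, crc=4, size=4, version=8, signature=4, attrs=1, reserved=1, blocks=8, offset=1
max = 8

8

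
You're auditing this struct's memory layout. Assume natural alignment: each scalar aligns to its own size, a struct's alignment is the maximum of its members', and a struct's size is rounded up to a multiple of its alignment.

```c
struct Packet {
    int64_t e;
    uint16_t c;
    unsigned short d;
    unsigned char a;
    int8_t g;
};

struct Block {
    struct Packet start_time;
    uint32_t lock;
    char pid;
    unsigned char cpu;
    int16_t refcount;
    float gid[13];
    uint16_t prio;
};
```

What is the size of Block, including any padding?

80

Packet: @0: e [8B, align 8] → 8; @8: c [2B, align 2] → 10; @10: d [2B, align 2] → 12; @12: a [1B, align 1] → 13; @13: g [1B, align 1] → 14; +2 tail pad (align 8); size 16, align 8
@0: start_time [16B, align 8] → 16
@16: lock [4B, align 4] → 20
@20: pid [1B, align 1] → 21
@21: cpu [1B, align 1] → 22
@22: refcount [2B, align 2] → 24
@24: gid [52B, align 4] → 76
@76: prio [2B, align 2] → 78
+2 tail pad (align 8)
size 80, align 8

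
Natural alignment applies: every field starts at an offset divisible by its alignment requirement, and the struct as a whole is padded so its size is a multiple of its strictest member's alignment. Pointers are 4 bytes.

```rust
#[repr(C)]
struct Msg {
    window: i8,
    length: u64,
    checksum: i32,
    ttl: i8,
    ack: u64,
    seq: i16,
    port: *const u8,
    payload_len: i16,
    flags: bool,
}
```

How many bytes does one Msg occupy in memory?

48

@0: window [1B, align 1] → 1
+7 pad (align 8)
@8: length [8B, align 8] → 16
@16: checksum [4B, align 4] → 20
@20: ttl [1B, align 1] → 21
+3 pad (align 8)
@24: ack [8B, align 8] → 32
@32: seq [2B, align 2] → 34
+2 pad (align 4)
@36: port [4B, align 4] → 40
@40: payload_len [2B, align 2] → 42
@42: flags [1B, align 1] → 43
+5 tail pad (align 8)
size 48, align 8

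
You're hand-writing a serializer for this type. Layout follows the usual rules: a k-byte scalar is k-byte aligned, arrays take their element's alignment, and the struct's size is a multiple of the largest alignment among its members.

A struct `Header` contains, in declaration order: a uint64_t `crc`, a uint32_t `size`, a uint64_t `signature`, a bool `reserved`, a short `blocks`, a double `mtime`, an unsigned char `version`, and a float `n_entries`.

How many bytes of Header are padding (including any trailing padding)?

@0: crc [8B, align 8] → 8
@8: size [4B, align 4] → 12
+4 pad (align 8)
@16: signature [8B, align 8] → 24
@24: reserved [1B, align 1] → 25
+1 pad (align 2)
@26: blocks [2B, align 2] → 28
+4 pad (align 8)
@32: mtime [8B, align 8] → 40
@40: version [1B, align 1] → 41
+3 pad (align 4)
@44: n_entries [4B, align 4] → 48
size 48, align 8
data bytes 36, size 48 → padding 12

12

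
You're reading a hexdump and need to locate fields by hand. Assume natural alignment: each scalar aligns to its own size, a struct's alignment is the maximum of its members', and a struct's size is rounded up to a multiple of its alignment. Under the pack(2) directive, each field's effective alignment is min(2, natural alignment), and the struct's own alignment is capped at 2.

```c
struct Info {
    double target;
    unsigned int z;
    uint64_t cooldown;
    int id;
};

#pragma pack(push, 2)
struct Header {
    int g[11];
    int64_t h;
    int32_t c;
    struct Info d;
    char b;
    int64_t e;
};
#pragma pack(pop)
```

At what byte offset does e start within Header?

Info: target at 0 (size 8, align 8) → ends 8; z at 8 (size 4, align 4) → ends 12; pad 4 to align 8 for cooldown; cooldown at 16 (size 8, align 8) → ends 24; id at 24 (size 4, align 4) → ends 28; tail pad 4 to reach multiple of 8; total 32 bytes, alignment 8
g at 0 (size 44, align 2) → ends 44
h at 44 (size 8, align 2) → ends 52
c at 52 (size 4, align 2) → ends 56
d at 56 (size 32, align 2) → ends 88
b at 88 (size 1, align 1) → ends 89
pad 1 to align 2 for e
e at 90 (size 8, align 2) → ends 98

90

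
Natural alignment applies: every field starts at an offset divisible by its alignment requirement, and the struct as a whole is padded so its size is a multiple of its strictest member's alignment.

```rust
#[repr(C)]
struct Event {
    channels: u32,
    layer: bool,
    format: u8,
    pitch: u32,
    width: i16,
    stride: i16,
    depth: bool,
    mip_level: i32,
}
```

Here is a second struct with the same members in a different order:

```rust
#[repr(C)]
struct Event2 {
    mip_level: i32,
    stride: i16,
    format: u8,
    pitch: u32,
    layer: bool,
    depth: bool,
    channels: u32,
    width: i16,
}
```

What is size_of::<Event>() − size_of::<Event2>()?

0..4  channels  (4B, 4-aligned)
4..5  layer  (1B, 1-aligned)
5..6  format  (1B, 1-aligned)
6..8  -- padding (2B)
8..12  pitch  (4B, 4-aligned)
12..14  width  (2B, 2-aligned)
14..16  stride  (2B, 2-aligned)
16..17  depth  (1B, 1-aligned)
17..20  -- padding (3B)
20..24  mip_level  (4B, 4-aligned)
sizeof = 24, alignof = 4
— Event2 —
0..4  mip_level  (4B, 4-aligned)
4..6  stride  (2B, 2-aligned)
6..7  format  (1B, 1-aligned)
7..8  -- padding (1B)
8..12  pitch  (4B, 4-aligned)
12..13  layer  (1B, 1-aligned)
13..14  depth  (1B, 1-aligned)
14..16  -- padding (2B)
16..20  channels  (4B, 4-aligned)
20..22  width  (2B, 2-aligned)
22..24  -- tail padding (2B)
sizeof = 24, alignof = 4
24 − 24 = 0

0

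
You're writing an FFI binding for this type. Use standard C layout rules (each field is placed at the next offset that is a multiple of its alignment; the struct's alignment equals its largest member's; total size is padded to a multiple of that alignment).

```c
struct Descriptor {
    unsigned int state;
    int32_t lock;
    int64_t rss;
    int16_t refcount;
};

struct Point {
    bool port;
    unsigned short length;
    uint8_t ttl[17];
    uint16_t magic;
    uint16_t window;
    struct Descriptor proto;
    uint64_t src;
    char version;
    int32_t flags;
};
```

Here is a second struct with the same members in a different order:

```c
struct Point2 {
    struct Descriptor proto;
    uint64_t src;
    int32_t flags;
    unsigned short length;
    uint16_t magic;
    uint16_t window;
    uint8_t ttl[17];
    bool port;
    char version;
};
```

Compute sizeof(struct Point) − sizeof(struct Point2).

8

Descriptor: state at 0 (size 4, align 4) → ends 4; lock at 4 (size 4, align 4) → ends 8; rss at 8 (size 8, align 8) → ends 16; refcount at 16 (size 2, align 2) → ends 18; tail pad 6 to reach multiple of 8; total 24 bytes, alignment 8
port at 0 (size 1, align 1) → ends 1
pad 1 to align 2 for length
length at 2 (size 2, align 2) → ends 4
ttl at 4 (size 17, align 1) → ends 21
pad 1 to align 2 for magic
magic at 22 (size 2, align 2) → ends 24
window at 24 (size 2, align 2) → ends 26
pad 6 to align 8 for proto
proto at 32 (size 24, align 8) → ends 56
src at 56 (size 8, align 8) → ends 64
version at 64 (size 1, align 1) → ends 65
pad 3 to align 4 for flags
flags at 68 (size 4, align 4) → ends 72
total 72 bytes, alignment 8
— Point2 —
proto at 0 (size 24, align 8) → ends 24
src at 24 (size 8, align 8) → ends 32
flags at 32 (size 4, align 4) → ends 36
length at 36 (size 2, align 2) → ends 38
magic at 38 (size 2, align 2) → ends 40
window at 40 (size 2, align 2) → ends 42
ttl at 42 (size 17, align 1) → ends 59
port at 59 (size 1, align 1) → ends 60
version at 60 (size 1, align 1) → ends 61
tail pad 3 to reach multiple of 8
total 64 bytes, alignment 8
72 − 64 = 8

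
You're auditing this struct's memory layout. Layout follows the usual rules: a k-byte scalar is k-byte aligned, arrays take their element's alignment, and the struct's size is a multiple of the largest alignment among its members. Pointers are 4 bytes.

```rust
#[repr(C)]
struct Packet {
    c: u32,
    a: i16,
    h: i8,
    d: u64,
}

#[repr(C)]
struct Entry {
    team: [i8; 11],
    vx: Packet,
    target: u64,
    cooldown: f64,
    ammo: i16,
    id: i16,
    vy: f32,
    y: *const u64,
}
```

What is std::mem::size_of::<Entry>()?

Packet: @0: c [4B, align 4] → 4; @4: a [2B, align 2] → 6; @6: h [1B, align 1] → 7; +1 pad (align 8); @8: d [8B, align 8] → 16; size 16, align 8
@0: team [11B, align 1] → 11
+5 pad (align 8)
@16: vx [16B, align 8] → 32
@32: target [8B, align 8] → 40
@40: cooldown [8B, align 8] → 48
@48: ammo [2B, align 2] → 50
@50: id [2B, align 2] → 52
@52: vy [4B, align 4] → 56
@56: y [4B, align 4] → 60
+4 tail pad (align 8)
size 64, align 8

64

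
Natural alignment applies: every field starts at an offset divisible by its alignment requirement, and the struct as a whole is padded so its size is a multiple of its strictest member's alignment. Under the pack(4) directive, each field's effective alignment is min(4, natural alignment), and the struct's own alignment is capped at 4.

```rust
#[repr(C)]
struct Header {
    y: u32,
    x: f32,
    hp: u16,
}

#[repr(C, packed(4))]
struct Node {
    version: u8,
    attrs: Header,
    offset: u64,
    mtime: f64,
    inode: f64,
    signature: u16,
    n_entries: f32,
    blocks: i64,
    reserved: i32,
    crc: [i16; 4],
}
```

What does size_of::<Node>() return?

68 bytes

Header: 0..4  y  (4B, 4-aligned); 4..8  x  (4B, 4-aligned); 8..10  hp  (2B, 2-aligned); 10..12  -- tail padding (2B); sizeof = 12, alignof = 4
0..1  version  (1B, 1-aligned)
1..4  -- padding (3B)
4..16  attrs  (12B, 4-aligned)
16..24  offset  (8B, 4-aligned)
24..32  mtime  (8B, 4-aligned)
32..40  inode  (8B, 4-aligned)
40..42  signature  (2B, 2-aligned)
42..44  -- padding (2B)
44..48  n_entries  (4B, 4-aligned)
48..56  blocks  (8B, 4-aligned)
56..60  reserved  (4B, 4-aligned)
60..68  crc  (8B, 2-aligned)
sizeof = 68, alignof = 4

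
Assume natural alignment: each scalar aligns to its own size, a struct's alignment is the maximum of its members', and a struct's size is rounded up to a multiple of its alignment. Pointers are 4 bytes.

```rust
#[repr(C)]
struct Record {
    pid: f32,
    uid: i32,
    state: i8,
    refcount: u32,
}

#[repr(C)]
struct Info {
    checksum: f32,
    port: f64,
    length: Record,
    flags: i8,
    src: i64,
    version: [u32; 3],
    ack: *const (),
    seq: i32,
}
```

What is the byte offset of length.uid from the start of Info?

Record: 0..4  pid  (4B, 4-aligned); 4..8  uid  (4B, 4-aligned); 8..9  state  (1B, 1-aligned); 9..12  -- padding (3B); 12..16  refcount  (4B, 4-aligned); sizeof = 16, alignof = 4
0..4  checksum  (4B, 4-aligned)
4..8  -- padding (4B)
8..16  port  (8B, 8-aligned)
16..32  length  (16B, 4-aligned)
within Record: uid at 4
16 + 4 = 20

20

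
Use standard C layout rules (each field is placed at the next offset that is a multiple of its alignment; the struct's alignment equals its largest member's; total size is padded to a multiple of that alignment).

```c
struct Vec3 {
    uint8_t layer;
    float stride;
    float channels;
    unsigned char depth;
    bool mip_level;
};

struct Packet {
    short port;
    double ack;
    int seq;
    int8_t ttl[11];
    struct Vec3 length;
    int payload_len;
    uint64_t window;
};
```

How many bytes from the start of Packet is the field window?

Vec3: layer at 0 (size 1, align 1) → ends 1; pad 3 to align 4 for stride; stride at 4 (size 4, align 4) → ends 8; channels at 8 (size 4, align 4) → ends 12; depth at 12 (size 1, align 1) → ends 13; mip_level at 13 (size 1, align 1) → ends 14; tail pad 2 to reach multiple of 4; total 16 bytes, alignment 4
port at 0 (size 2, align 2) → ends 2
pad 6 to align 8 for ack
ack at 8 (size 8, align 8) → ends 16
seq at 16 (size 4, align 4) → ends 20
ttl at 20 (size 11, align 1) → ends 31
pad 1 to align 4 for length
length at 32 (size 16, align 4) → ends 48
payload_len at 48 (size 4, align 4) → ends 52
pad 4 to align 8 for window
window at 56 (size 8, align 8) → ends 64

56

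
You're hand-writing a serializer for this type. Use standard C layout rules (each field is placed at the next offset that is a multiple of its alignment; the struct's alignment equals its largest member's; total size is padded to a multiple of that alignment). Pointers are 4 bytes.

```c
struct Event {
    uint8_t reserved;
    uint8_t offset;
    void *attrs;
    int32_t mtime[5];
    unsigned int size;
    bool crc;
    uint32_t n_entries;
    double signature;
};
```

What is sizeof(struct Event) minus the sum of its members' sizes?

@0: reserved [1B, align 1] → 1
@1: offset [1B, align 1] → 2
+2 pad (align 4)
@4: attrs [4B, align 4] → 8
@8: mtime [20B, align 4] → 28
@28: size [4B, align 4] → 32
@32: crc [1B, align 1] → 33
+3 pad (align 4)
@36: n_entries [4B, align 4] → 40
@40: signature [8B, align 8] → 48
size 48, align 8
data bytes 43, size 48 → padding 5

5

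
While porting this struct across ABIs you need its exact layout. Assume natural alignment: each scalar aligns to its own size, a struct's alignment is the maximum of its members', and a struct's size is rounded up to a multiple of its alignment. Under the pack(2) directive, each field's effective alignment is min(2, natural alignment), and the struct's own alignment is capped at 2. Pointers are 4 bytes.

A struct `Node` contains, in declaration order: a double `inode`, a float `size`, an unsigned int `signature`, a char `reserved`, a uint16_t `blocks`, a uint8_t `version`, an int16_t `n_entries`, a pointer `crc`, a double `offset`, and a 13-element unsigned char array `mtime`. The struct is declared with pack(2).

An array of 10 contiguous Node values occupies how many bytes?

0..8  inode  (8B, 2-aligned)
8..12  size  (4B, 2-aligned)
12..16  signature  (4B, 2-aligned)
16..17  reserved  (1B, 1-aligned)
17..18  -- padding (1B)
18..20  blocks  (2B, 2-aligned)
20..21  version  (1B, 1-aligned)
21..22  -- padding (1B)
22..24  n_entries  (2B, 2-aligned)
24..28  crc  (4B, 2-aligned)
28..36  offset  (8B, 2-aligned)
36..49  mtime  (13B, 1-aligned)
49..50  -- tail padding (1B)
sizeof = 50, alignof = 2
array of 10: 10 × 50 = 500

500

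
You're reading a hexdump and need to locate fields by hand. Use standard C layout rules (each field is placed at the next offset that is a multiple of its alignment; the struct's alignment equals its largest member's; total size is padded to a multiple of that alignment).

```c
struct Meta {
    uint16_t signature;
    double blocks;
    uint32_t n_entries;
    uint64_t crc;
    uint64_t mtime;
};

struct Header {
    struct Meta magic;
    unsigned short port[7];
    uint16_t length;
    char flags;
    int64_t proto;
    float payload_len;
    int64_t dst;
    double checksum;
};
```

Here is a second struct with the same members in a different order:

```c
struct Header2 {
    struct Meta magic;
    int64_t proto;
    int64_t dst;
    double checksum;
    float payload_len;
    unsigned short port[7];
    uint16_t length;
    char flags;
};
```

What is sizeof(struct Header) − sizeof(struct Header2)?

Meta: signature at 0 (size 2, align 2) → ends 2; pad 6 to align 8 for blocks; blocks at 8 (size 8, align 8) → ends 16; n_entries at 16 (size 4, align 4) → ends 20; pad 4 to align 8 for crc; crc at 24 (size 8, align 8) → ends 32; mtime at 32 (size 8, align 8) → ends 40; total 40 bytes, alignment 8
magic at 0 (size 40, align 8) → ends 40
port at 40 (size 14, align 2) → ends 54
length at 54 (size 2, align 2) → ends 56
flags at 56 (size 1, align 1) → ends 57
pad 7 to align 8 for proto
proto at 64 (size 8, align 8) → ends 72
payload_len at 72 (size 4, align 4) → ends 76
pad 4 to align 8 for dst
dst at 80 (size 8, align 8) → ends 88
checksum at 88 (size 8, align 8) → ends 96
total 96 bytes, alignment 8
— Header2 —
magic at 0 (size 40, align 8) → ends 40
proto at 40 (size 8, align 8) → ends 48
dst at 48 (size 8, align 8) → ends 56
checksum at 56 (size 8, align 8) → ends 64
payload_len at 64 (size 4, align 4) → ends 68
port at 68 (size 14, align 2) → ends 82
length at 82 (size 2, align 2) → ends 84
flags at 84 (size 1, align 1) → ends 85
tail pad 3 to reach multiple of 8
total 88 bytes, alignment 8
96 − 88 = 8

8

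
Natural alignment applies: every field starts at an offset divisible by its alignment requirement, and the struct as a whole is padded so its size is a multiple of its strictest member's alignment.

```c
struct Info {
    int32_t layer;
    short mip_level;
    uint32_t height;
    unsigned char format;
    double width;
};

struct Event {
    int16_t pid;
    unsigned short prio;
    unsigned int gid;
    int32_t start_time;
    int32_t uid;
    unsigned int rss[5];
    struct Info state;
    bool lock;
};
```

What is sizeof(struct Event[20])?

Info: 0..4  layer  (4B, 4-aligned); 4..6  mip_level  (2B, 2-aligned); 6..8  -- padding (2B); 8..12  height  (4B, 4-aligned); 12..13  format  (1B, 1-aligned); 13..16  -- padding (3B); 16..24  width  (8B, 8-aligned); sizeof = 24, alignof = 8
0..2  pid  (2B, 2-aligned)
2..4  prio  (2B, 2-aligned)
4..8  gid  (4B, 4-aligned)
8..12  start_time  (4B, 4-aligned)
12..16  uid  (4B, 4-aligned)
16..36  rss  (20B, 4-aligned)
36..40  -- padding (4B)
40..64  state  (24B, 8-aligned)
64..65  lock  (1B, 1-aligned)
65..72  -- tail padding (7B)
sizeof = 72, alignof = 8
array of 20: 20 × 72 = 1440

1440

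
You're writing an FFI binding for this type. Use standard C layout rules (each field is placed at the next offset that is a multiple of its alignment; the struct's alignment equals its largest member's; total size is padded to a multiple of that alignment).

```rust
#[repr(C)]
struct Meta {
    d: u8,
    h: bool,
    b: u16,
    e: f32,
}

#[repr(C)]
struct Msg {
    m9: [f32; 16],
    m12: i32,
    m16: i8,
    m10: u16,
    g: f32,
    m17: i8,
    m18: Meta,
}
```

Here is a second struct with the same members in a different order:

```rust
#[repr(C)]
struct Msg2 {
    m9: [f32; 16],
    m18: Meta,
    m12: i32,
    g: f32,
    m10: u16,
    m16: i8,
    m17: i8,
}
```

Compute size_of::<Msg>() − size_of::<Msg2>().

Meta: 0..1  d  (1B, 1-aligned); 1..2  h  (1B, 1-aligned); 2..4  b  (2B, 2-aligned); 4..8  e  (4B, 4-aligned); sizeof = 8, alignof = 4
0..64  m9  (64B, 4-aligned)
64..68  m12  (4B, 4-aligned)
68..69  m16  (1B, 1-aligned)
69..70  -- padding (1B)
70..72  m10  (2B, 2-aligned)
72..76  g  (4B, 4-aligned)
76..77  m17  (1B, 1-aligned)
77..80  -- padding (3B)
80..88  m18  (8B, 4-aligned)
sizeof = 88, alignof = 4
— Msg2 —
0..64  m9  (64B, 4-aligned)
64..72  m18  (8B, 4-aligned)
72..76  m12  (4B, 4-aligned)
76..80  g  (4B, 4-aligned)
80..82  m10  (2B, 2-aligned)
82..83  m16  (1B, 1-aligned)
83..84  m17  (1B, 1-aligned)
sizeof = 84, alignof = 4
88 − 84 = 4

4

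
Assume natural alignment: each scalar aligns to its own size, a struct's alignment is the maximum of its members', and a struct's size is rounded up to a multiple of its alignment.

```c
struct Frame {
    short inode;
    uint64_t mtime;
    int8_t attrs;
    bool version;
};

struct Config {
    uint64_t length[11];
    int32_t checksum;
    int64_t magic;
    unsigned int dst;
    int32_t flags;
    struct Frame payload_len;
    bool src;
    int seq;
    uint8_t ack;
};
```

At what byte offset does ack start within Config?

Frame: inode at 0 (size 2, align 2) → ends 2; pad 6 to align 8 for mtime; mtime at 8 (size 8, align 8) → ends 16; attrs at 16 (size 1, align 1) → ends 17; version at 17 (size 1, align 1) → ends 18; tail pad 6 to reach multiple of 8; total 24 bytes, alignment 8
length at 0 (size 88, align 8) → ends 88
checksum at 88 (size 4, align 4) → ends 92
pad 4 to align 8 for magic
magic at 96 (size 8, align 8) → ends 104
dst at 104 (size 4, align 4) → ends 108
flags at 108 (size 4, align 4) → ends 112
payload_len at 112 (size 24, align 8) → ends 136
src at 136 (size 1, align 1) → ends 137
pad 3 to align 4 for seq
seq at 140 (size 4, align 4) → ends 144
ack at 144 (size 1, align 1) → ends 145

144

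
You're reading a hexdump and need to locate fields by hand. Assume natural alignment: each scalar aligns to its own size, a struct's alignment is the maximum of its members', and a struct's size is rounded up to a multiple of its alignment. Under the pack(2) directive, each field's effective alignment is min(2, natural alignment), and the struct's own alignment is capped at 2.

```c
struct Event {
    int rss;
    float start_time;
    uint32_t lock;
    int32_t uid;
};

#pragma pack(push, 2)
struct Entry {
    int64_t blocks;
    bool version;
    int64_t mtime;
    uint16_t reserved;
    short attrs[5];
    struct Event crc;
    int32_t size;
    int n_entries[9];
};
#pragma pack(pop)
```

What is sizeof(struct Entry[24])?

2064

Event: @0: rss [4B, align 4] → 4; @4: start_time [4B, align 4] → 8; @8: lock [4B, align 4] → 12; @12: uid [4B, align 4] → 16; size 16, align 4
@0: blocks [8B, align 2] → 8
@8: version [1B, align 1] → 9
+1 pad (align 2)
@10: mtime [8B, align 2] → 18
@18: reserved [2B, align 2] → 20
@20: attrs [10B, align 2] → 30
@30: crc [16B, align 2] → 46
@46: size [4B, align 2] → 50
@50: n_entries [36B, align 2] → 86
size 86, align 2
array of 24: 24 × 86 = 2064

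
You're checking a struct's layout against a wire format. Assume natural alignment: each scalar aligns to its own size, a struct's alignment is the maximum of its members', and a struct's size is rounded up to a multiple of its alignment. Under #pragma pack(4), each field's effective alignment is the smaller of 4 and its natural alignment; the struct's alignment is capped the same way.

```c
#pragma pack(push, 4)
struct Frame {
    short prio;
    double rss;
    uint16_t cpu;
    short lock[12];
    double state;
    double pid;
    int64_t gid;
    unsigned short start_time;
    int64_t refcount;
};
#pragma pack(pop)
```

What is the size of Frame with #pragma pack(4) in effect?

prio at 0 (size 2, align 2) → ends 2
pad 2 to align 4 for rss
rss at 4 (size 8, align 4) → ends 12
cpu at 12 (size 2, align 2) → ends 14
lock at 14 (size 24, align 2) → ends 38
pad 2 to align 4 for state
state at 40 (size 8, align 4) → ends 48
pid at 48 (size 8, align 4) → ends 56
gid at 56 (size 8, align 4) → ends 64
start_time at 64 (size 2, align 2) → ends 66
pad 2 to align 4 for refcount
refcount at 68 (size 8, align 4) → ends 76
total 76 bytes, alignment 4

76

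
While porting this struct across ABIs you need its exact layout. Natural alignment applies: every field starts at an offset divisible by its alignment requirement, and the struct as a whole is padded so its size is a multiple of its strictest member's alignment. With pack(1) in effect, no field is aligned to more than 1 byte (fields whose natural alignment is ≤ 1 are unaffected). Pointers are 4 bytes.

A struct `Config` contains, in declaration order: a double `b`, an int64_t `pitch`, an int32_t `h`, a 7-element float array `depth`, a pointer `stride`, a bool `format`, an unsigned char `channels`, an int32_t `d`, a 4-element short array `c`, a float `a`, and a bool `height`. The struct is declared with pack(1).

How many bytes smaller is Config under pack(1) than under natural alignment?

9

natural layout:
  @0: b [8B, align 8] → 8
  @8: pitch [8B, align 8] → 16
  @16: h [4B, align 4] → 20
  @20: depth [28B, align 4] → 48
  @48: stride [4B, align 4] → 52
  @52: format [1B, align 1] → 53
  @53: channels [1B, align 1] → 54
  +2 pad (align 4)
  @56: d [4B, align 4] → 60
  @60: c [8B, align 2] → 68
  @68: a [4B, align 4] → 72
  @72: height [1B, align 1] → 73
  +7 tail pad (align 8)
  size 80, align 8
packed(1) layout:
  @0: b [8B, align 1] → 8
  @8: pitch [8B, align 1] → 16
  @16: h [4B, align 1] → 20
  @20: depth [28B, align 1] → 48
  @48: stride [4B, align 1] → 52
  @52: format [1B, align 1] → 53
  @53: channels [1B, align 1] → 54
  @54: d [4B, align 1] → 58
  @58: c [8B, align 1] → 66
  @66: a [4B, align 1] → 70
  @70: height [1B, align 1] → 71
  size 71, align 1
80 − 71 = 9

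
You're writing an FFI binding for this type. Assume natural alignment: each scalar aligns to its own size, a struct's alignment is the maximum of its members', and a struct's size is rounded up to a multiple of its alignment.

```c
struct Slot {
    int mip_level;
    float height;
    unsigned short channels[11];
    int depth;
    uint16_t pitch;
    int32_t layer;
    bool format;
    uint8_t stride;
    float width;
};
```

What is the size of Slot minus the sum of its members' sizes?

mip_level at 0 (size 4, align 4) → ends 4
height at 4 (size 4, align 4) → ends 8
channels at 8 (size 22, align 2) → ends 30
pad 2 to align 4 for depth
depth at 32 (size 4, align 4) → ends 36
pitch at 36 (size 2, align 2) → ends 38
pad 2 to align 4 for layer
layer at 40 (size 4, align 4) → ends 44
format at 44 (size 1, align 1) → ends 45
stride at 45 (size 1, align 1) → ends 46
pad 2 to align 4 for width
width at 48 (size 4, align 4) → ends 52
total 52 bytes, alignment 4
data bytes 46, size 52 → padding 6

6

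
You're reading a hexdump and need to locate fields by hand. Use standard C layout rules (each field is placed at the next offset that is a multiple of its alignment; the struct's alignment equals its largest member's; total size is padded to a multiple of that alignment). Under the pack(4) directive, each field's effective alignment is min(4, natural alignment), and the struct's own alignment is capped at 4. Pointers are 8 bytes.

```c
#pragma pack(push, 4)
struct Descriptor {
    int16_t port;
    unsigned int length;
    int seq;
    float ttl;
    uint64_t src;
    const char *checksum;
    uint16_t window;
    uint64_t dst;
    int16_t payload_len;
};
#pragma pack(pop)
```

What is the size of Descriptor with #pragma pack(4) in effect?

48

port at 0 (size 2, align 2) → ends 2
pad 2 to align 4 for length
length at 4 (size 4, align 4) → ends 8
seq at 8 (size 4, align 4) → ends 12
ttl at 12 (size 4, align 4) → ends 16
src at 16 (size 8, align 4) → ends 24
checksum at 24 (size 8, align 4) → ends 32
window at 32 (size 2, align 2) → ends 34
pad 2 to align 4 for dst
dst at 36 (size 8, align 4) → ends 44
payload_len at 44 (size 2, align 2) → ends 46
tail pad 2 to reach multiple of 4
total 48 bytes, alignment 4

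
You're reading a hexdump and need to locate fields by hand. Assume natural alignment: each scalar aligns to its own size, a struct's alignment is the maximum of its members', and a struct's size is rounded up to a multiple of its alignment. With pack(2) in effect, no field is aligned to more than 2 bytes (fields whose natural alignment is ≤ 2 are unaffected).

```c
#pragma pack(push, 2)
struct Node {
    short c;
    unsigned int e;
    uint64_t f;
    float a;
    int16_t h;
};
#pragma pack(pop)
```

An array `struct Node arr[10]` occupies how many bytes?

0..2  c  (2B, 2-aligned)
2..6  e  (4B, 2-aligned)
6..14  f  (8B, 2-aligned)
14..18  a  (4B, 2-aligned)
18..20  h  (2B, 2-aligned)
sizeof = 20, alignof = 2
array of 10: 10 × 20 = 200

200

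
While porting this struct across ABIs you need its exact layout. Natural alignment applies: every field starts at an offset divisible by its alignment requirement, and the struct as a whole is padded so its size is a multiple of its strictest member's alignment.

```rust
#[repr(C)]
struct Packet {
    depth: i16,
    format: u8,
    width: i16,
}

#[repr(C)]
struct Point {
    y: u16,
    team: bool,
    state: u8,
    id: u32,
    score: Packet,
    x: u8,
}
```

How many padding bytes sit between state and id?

0

Packet: 0..2  depth  (2B, 2-aligned); 2..3  format  (1B, 1-aligned); 3..4  -- padding (1B); 4..6  width  (2B, 2-aligned); sizeof = 6, alignof = 2
0..2  y  (2B, 2-aligned)
2..3  team  (1B, 1-aligned)
3..4  state  (1B, 1-aligned)
4..8  id  (4B, 4-aligned)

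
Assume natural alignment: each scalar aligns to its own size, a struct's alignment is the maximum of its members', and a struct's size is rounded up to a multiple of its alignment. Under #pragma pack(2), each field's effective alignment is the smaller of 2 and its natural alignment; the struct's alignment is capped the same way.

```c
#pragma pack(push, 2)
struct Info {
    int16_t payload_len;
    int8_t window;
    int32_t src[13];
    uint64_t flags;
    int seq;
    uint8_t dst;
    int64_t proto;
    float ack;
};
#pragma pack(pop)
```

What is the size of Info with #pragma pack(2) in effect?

82

0..2  payload_len  (2B, 2-aligned)
2..3  window  (1B, 1-aligned)
3..4  -- padding (1B)
4..56  src  (52B, 2-aligned)
56..64  flags  (8B, 2-aligned)
64..68  seq  (4B, 2-aligned)
68..69  dst  (1B, 1-aligned)
69..70  -- padding (1B)
70..78  proto  (8B, 2-aligned)
78..82  ack  (4B, 2-aligned)
sizeof = 82, alignof = 2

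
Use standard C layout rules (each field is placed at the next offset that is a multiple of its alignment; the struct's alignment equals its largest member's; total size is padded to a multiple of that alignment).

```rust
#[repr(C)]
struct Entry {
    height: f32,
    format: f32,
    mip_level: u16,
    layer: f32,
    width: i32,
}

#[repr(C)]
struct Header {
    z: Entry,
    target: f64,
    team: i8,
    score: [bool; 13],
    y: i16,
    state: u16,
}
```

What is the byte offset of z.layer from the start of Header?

Entry: height at 0 (size 4, align 4) → ends 4; format at 4 (size 4, align 4) → ends 8; mip_level at 8 (size 2, align 2) → ends 10; pad 2 to align 4 for layer; layer at 12 (size 4, align 4) → ends 16; width at 16 (size 4, align 4) → ends 20; total 20 bytes, alignment 4
z at 0 (size 20, align 4) → ends 20
within Entry: layer at 12
0 + 12 = 12

12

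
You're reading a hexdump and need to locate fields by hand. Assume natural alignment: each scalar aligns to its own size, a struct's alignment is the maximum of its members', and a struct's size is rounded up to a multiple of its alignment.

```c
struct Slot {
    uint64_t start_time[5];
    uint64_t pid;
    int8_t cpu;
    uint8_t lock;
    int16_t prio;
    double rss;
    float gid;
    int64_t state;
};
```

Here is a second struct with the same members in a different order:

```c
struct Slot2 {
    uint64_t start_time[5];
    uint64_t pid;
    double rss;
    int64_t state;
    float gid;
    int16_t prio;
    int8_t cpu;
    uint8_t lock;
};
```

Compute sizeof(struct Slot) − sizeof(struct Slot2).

8

0..40  start_time  (40B, 8-aligned)
40..48  pid  (8B, 8-aligned)
48..49  cpu  (1B, 1-aligned)
49..50  lock  (1B, 1-aligned)
50..52  prio  (2B, 2-aligned)
52..56  -- padding (4B)
56..64  rss  (8B, 8-aligned)
64..68  gid  (4B, 4-aligned)
68..72  -- padding (4B)
72..80  state  (8B, 8-aligned)
sizeof = 80, alignof = 8
— Slot2 —
0..40  start_time  (40B, 8-aligned)
40..48  pid  (8B, 8-aligned)
48..56  rss  (8B, 8-aligned)
56..64  state  (8B, 8-aligned)
64..68  gid  (4B, 4-aligned)
68..70  prio  (2B, 2-aligned)
70..71  cpu  (1B, 1-aligned)
71..72  lock  (1B, 1-aligned)
sizeof = 72, alignof = 8
80 − 72 = 8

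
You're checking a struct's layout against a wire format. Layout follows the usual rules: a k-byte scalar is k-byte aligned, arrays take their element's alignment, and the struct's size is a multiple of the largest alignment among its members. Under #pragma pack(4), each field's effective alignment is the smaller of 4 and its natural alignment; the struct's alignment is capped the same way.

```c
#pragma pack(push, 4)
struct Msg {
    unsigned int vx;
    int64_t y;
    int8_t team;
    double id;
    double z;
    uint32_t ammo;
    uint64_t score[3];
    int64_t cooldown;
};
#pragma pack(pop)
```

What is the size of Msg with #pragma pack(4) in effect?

0..4  vx  (4B, 4-aligned)
4..12  y  (8B, 4-aligned)
12..13  team  (1B, 1-aligned)
13..16  -- padding (3B)
16..24  id  (8B, 4-aligned)
24..32  z  (8B, 4-aligned)
32..36  ammo  (4B, 4-aligned)
36..60  score  (24B, 4-aligned)
60..68  cooldown  (8B, 4-aligned)
sizeof = 68, alignof = 4

68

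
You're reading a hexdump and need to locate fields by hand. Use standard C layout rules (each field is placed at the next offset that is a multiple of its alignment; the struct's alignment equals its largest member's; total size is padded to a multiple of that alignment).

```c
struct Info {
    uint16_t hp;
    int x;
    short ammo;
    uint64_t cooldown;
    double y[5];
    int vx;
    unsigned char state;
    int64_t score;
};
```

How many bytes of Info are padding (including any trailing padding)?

11

@0: hp [2B, align 2] → 2
+2 pad (align 4)
@4: x [4B, align 4] → 8
@8: ammo [2B, align 2] → 10
+6 pad (align 8)
@16: cooldown [8B, align 8] → 24
@24: y [40B, align 8] → 64
@64: vx [4B, align 4] → 68
@68: state [1B, align 1] → 69
+3 pad (align 8)
@72: score [8B, align 8] → 80
size 80, align 8
data bytes 69, size 80 → padding 11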